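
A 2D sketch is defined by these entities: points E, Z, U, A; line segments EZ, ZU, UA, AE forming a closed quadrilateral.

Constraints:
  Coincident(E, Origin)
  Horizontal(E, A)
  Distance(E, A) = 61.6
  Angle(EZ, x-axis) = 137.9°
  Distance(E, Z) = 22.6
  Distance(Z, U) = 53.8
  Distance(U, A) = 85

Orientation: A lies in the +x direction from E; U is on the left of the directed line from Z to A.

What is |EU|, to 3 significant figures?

64.3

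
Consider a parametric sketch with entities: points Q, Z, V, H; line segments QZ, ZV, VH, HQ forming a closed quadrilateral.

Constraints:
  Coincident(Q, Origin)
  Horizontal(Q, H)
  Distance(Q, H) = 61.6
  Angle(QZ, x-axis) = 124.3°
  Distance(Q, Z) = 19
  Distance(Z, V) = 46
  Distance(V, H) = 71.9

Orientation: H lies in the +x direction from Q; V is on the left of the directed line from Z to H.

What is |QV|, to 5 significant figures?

56.118

Q is at the origin; QH is horizontal with |QH| = 61.6 and H in +x, so H = (61.6, 0). QZ runs at 124.3° with |QZ| = 19.0, so Z = (-10.707, 15.696). V is determined by |ZV| = 46.0 and |VH| = 71.9 together: it lies at the intersection of circle(Z, 46.0) and circle(H, 71.9). With |ZH| = 73.991, the foot of the radical line on ZH is 16.360 from Z and the perpendicular offset is √(46.0² − 16.360²) = 42.992. Taking the left-of-ZH solution: V = (14.401, 54.239).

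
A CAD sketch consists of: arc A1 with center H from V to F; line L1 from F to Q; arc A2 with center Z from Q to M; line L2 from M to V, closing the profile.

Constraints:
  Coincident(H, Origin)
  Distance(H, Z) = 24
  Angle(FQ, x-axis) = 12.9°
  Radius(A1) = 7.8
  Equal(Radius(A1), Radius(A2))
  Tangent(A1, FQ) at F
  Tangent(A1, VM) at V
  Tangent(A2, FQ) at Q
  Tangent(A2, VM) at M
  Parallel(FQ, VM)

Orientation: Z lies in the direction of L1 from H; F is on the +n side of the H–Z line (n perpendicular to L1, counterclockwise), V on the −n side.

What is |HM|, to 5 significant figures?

25.236

The slot axis is L1's direction at 12.9°, so u = (cos 12.9°, sin 12.9°) = (0.97476, 0.22325) and n = (−sin 12.9°, cos 12.9°) = (-0.22325, 0.97476). H is at the origin and Z lies 24.0 along u from H, so Z = 24.0·u = (23.394, 5.3580). Tangency of A1 to both parallel lines with radius 7.8 puts F and V at H ± 7.8·n: F = (-1.7414, 7.6031), V = (1.7414, -7.6031). Equal radii place Q and M the same way about Z: Q = Z + 7.8·n = (21.653, 12.961), M = Z − 7.8·n = (25.136, -2.2451). Then |HM| = |M − H| = 25.236.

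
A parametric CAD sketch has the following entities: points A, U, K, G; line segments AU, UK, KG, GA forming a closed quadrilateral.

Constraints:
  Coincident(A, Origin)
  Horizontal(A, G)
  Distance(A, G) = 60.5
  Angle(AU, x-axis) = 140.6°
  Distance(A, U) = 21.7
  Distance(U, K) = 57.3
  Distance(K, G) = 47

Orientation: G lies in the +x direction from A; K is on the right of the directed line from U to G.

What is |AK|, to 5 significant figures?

35.872

A is at the origin; AG is horizontal with |AG| = 60.5 and G in +x, so G = (60.5, 0). AU runs at 140.6° with |AU| = 21.7, so U = (-16.768, 13.774). K is determined by |UK| = 57.3 and |KG| = 47.0 together: it lies at the intersection of circle(U, 57.3) and circle(G, 47.0). With |UG| = 78.486, the foot of the radical line on UG is 46.087 from U and the perpendicular offset is √(57.3² − 46.087²) = 34.048. Taking the right-of-UG solution: K = (22.628, -27.834).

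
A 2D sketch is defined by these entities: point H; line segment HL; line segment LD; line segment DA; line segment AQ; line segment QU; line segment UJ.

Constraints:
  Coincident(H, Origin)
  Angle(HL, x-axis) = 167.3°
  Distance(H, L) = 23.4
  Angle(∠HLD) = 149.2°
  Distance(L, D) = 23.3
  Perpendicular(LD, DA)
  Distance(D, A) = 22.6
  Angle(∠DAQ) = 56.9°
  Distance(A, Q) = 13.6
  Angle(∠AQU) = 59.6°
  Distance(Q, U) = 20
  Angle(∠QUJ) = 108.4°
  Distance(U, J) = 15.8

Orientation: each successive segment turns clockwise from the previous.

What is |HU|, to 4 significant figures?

50.23

H is at the origin; HL runs at 167.3° with length 23.4, so L = (-22.83, 5.144). ∠HLD = 149.2° gives LD at 136.5° from the x-axis; with |LD| = 23.3, D = (-39.73, 21.18). LD ⟂ DA, so DA runs at 46.50°; with |DA| = 22.6, A = (-24.17, 37.58). ∠DAQ = 56.9° gives AQ at -76.60° from the x-axis; with |AQ| = 13.6, Q = (-21.02, 24.35). ∠AQU = 59.6° gives QU at 163.0° from the x-axis; with |QU| = 20.0, U = (-40.15, 30.19). Then |HU| = |U − H| = 50.23.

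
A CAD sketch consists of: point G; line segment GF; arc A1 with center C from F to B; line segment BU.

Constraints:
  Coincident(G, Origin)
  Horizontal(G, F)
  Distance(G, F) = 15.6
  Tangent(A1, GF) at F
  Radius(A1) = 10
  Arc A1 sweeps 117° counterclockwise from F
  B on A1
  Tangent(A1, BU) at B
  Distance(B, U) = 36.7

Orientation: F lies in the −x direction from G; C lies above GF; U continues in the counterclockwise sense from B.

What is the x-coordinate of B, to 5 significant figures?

-6.6899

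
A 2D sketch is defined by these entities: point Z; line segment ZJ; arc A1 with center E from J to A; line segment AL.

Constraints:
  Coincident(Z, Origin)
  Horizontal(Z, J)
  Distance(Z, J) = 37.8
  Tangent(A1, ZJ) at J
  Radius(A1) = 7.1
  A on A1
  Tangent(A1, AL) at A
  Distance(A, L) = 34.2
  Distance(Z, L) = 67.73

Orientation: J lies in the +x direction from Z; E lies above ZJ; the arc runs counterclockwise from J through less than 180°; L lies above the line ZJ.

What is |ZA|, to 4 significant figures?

44.59

Z is at the origin; Z and J share the same y with |ZJ| = 37.8 and J on the +x side, so J = (37.80, 0.000). Tangency of A1 to ZJ means the radius EJ is perpendicular to ZJ, so E = J + (0, 7.1) = (37.80, 7.100). Since EA ⟂ AL (tangency), |EL| = √(7.1² + 34.2²) = 34.93 regardless of where A sits on A1. So L lies on both circle(Z, 67.73) and circle(E, 34.93); the above-ZJ intersection is L = (57.34, 36.06). A is the foot of the tangent from L: A = (44.37, 4.408).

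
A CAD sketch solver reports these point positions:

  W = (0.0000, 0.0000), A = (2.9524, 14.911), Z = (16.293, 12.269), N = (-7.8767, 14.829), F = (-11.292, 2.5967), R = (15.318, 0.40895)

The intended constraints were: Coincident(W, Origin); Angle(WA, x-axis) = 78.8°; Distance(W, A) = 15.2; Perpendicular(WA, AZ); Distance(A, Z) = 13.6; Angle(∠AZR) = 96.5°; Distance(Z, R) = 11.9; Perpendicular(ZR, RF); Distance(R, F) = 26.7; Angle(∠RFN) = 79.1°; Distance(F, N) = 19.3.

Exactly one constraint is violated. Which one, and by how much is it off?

Distance(F, N) = 19.3 — off by 6.60.

W = (0.00, 0.00) ✓; WA at 78.80° ✓; |WA| = 15.20 ✓; ∠(WA, AZ) = 90.00° ✓; |AZ| = 13.60 ✓; ∠AZR = 96.50° ✓; |ZR| = 11.90 ✓; ∠(ZR, RF) = 90.00° ✓; |RF| = 26.70 ✓; ∠RFN = 79.10° ✓; |FN| = 12.70 ✗.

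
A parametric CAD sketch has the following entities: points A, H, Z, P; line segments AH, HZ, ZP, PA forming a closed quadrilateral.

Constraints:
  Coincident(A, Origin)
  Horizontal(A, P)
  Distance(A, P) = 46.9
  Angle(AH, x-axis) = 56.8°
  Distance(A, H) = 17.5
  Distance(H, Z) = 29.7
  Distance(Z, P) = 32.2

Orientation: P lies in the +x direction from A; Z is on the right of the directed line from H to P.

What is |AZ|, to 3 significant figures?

22.6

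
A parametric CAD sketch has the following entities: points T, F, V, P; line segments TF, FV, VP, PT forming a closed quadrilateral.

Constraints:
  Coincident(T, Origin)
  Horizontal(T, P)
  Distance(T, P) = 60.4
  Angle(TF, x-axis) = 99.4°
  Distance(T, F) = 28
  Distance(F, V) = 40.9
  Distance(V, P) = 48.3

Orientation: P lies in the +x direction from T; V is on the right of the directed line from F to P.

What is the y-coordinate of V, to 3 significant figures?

-9.31

Checks: |FV| = 40.90 ✓; |VP| = 48.30 ✓.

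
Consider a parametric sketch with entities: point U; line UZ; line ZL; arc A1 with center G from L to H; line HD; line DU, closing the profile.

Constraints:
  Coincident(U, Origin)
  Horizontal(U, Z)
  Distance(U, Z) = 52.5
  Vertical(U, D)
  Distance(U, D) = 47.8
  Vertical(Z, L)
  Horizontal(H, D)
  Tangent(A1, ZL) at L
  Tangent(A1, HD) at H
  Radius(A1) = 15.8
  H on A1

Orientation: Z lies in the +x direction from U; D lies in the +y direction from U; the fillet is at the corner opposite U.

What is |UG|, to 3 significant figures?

48.7

U is at the origin; UZ is horizontal with |UZ| = 52.5 and Z on the +x side, so Z = (52.5, 0.00). U and D share the same x with |UD| = 47.8 and D on the +y side, so D = (0.00, 47.8). The virtual corner opposite U is at (52.5, 47.8). A1 meets ZL tangentially, so GL is at right angles to ZL and tangency of A1 to HD means the radius GH is perpendicular to HD, with radius 15.8, so the center G sits 15.8 in from both sides at G = (36.7, 32.0). Then |UG| = |G − U| = 48.7.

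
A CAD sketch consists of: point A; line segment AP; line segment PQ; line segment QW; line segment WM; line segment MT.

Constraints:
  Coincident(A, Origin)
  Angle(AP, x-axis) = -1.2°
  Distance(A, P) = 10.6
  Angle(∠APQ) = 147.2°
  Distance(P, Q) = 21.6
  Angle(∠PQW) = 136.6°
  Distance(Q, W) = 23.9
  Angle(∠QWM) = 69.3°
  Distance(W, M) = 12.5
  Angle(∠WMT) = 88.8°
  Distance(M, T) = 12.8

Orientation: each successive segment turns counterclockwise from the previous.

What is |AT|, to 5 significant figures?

31.605

A is at the origin; AP runs at -1.2° with length 10.6, so P = (10.598, -0.22199). ∠APQ = 147.2° gives PQ at 31.600° from the x-axis; with |PQ| = 21.6, Q = (28.995, 11.096). ∠PQW = 136.6° gives QW at 75.000° from the x-axis; with |QW| = 23.9, W = (35.181, 34.182). ∠QWM = 69.3° gives WM at -174.30° from the x-axis; with |WM| = 12.5, M = (22.743, 32.940). ∠WMT = 88.8° gives MT at -83.100° from the x-axis; with |MT| = 12.8, T = (24.280, 20.233). Then |AT| = |T − A| = 31.605.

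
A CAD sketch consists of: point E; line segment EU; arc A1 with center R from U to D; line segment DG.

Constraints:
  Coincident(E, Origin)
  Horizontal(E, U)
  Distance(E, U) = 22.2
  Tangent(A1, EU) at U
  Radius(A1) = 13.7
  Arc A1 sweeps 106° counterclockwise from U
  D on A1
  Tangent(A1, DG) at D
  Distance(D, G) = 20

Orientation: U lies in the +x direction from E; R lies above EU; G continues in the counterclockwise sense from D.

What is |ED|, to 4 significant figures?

39.45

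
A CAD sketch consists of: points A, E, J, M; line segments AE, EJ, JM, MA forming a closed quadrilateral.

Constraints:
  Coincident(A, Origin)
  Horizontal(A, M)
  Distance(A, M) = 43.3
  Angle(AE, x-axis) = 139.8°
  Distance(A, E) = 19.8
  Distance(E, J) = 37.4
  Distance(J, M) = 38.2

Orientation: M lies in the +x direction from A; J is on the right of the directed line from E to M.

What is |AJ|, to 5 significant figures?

18.269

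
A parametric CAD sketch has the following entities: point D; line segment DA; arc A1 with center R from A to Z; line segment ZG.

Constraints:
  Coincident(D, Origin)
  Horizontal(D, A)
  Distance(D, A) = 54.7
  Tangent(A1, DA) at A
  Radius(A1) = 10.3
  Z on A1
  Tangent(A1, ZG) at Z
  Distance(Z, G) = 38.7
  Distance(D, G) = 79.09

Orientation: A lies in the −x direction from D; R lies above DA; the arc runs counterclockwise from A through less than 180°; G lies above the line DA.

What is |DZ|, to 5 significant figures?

47.628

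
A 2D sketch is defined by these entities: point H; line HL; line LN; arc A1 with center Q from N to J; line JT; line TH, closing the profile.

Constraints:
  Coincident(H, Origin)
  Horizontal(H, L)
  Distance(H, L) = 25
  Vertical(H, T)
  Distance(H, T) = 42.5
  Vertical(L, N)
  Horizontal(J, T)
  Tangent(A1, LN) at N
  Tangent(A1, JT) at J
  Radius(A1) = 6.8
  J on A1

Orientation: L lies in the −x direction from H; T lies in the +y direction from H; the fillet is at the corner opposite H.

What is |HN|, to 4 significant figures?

43.58

H is at the origin; H and L share the same y with |HL| = 25.0 and L on the −x side, so L = (-25.00, 0.000). H and T share the same x with |HT| = 42.5 and T on the +y side, so T = (0.000, 42.50). The virtual corner opposite H is at (-25.00, 42.50). A1 meets LN tangentially, so QN is at right angles to LN and A1 meets JT tangentially, so QJ is at right angles to JT, with radius 6.8, so the center Q sits 6.8 in from both sides at Q = (-18.20, 35.70). That places the tangent points at N = (-25.00, 35.70) on LN and J = (-18.20, 42.50) on JT. Then |HN| = |N − H| = 43.58.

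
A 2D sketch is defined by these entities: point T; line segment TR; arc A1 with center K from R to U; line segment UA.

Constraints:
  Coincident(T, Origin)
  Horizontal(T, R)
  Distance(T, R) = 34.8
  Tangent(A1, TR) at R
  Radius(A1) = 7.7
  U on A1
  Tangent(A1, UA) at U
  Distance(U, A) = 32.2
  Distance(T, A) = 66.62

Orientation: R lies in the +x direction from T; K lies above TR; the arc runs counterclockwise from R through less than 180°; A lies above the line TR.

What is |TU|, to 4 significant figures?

41.20

T is at the origin; T and R share the same y with |TR| = 34.8 and R on the +x side, so R = (34.80, 0.000). Since A1 is tangent to TR there, KR ⟂ TR, so K = R + (0, 7.7) = (34.80, 7.700). Since KU ⟂ UA (tangency), |KA| = √(7.7² + 32.2²) = 33.11 regardless of where U sits on A1. So A lies on both circle(T, 66.62) and circle(K, 33.11); the above-TR intersection is A = (59.75, 29.46). U is the foot of the tangent from A: U = (41.07, 3.233).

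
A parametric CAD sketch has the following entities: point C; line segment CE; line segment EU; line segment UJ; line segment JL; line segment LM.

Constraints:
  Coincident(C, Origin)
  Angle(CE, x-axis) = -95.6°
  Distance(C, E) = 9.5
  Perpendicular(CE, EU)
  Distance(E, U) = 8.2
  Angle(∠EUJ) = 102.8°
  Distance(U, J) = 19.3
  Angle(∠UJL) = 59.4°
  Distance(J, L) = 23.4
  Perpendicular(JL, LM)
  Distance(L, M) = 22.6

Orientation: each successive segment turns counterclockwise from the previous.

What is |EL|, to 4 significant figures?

15.24

C is at the origin; CE runs at -95.6° with length 9.5, so E = (-0.9270, -9.455). The perpendicularity gives EU at right angles to CE, so EU runs at -5.600°; with |EU| = 8.2, U = (7.234, -10.25). ∠EUJ = 102.8° gives UJ at 71.60° from the x-axis; with |UJ| = 19.3, J = (13.33, 8.058). ∠UJL = 59.4° gives JL at -167.8° from the x-axis; with |JL| = 23.4, L = (-9.546, 3.113). Then |EL| = |L − E| = 15.24.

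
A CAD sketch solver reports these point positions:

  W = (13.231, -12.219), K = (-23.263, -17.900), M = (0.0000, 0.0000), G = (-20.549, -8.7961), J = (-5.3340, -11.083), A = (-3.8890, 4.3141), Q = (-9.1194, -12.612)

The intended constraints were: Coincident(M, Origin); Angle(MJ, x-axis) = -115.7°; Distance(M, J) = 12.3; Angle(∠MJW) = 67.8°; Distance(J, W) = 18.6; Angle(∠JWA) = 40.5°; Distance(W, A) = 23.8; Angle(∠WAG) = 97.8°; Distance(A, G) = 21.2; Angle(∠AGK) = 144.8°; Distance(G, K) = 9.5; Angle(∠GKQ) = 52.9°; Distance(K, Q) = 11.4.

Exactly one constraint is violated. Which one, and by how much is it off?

Distance(K, Q) = 11.4 — off by 3.70.

M = (0.00, 0.00) ✓; MJ at -115.7° ✓; |MJ| = 12.30 ✓; ∠MJW = 67.80° ✓; |JW| = 18.60 ✓; ∠JWA = 40.50° ✓; |WA| = 23.80 ✓; ∠WAG = 97.80° ✓; |AG| = 21.20 ✓; ∠AGK = 144.8° ✓; |GK| = 9.500 ✓; ∠GKQ = 52.90° ✓; |KQ| = 15.10 ✗.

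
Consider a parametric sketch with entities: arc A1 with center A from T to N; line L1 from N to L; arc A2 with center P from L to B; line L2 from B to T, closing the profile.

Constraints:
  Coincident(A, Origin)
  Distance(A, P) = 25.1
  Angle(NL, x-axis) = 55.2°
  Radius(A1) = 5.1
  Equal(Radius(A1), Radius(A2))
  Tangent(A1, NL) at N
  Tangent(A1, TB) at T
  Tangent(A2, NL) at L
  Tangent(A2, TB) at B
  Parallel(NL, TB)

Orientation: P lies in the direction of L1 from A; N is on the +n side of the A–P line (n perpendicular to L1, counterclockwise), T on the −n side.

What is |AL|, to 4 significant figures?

25.61

Tangency of A1 to both parallel lines with radius 5.1 puts N and T at A ± 5.1·n: N = (-4.188, 2.911), T = (4.188, -2.911). Equal radii place L and B the same way about P: L = P + 5.1·n = (10.14, 23.52), B = P − 5.1·n = (18.51, 17.70). Then |AL| = |L − A| = 25.61.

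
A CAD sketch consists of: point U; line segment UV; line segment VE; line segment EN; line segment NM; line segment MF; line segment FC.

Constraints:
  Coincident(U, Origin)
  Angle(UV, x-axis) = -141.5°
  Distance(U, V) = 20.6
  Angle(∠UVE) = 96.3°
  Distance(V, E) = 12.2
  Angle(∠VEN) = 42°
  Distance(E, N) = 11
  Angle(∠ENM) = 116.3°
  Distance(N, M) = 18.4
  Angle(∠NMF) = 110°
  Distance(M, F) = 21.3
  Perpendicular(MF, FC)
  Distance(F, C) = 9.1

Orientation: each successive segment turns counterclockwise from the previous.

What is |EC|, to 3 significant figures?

25.7

U is at the origin; UV runs at -141.5° with length 20.6, so V = (-16.1, -12.8). ∠UVE = 96.3° gives VE at -57.8° from the x-axis; with |VE| = 12.2, E = (-9.62, -23.1). ∠VEN = 42.0° gives EN at 80.2° from the x-axis; with |EN| = 11.0, N = (-7.75, -12.3). ∠ENM = 116.3° gives NM at 144° from the x-axis; with |NM| = 18.4, M = (-22.6, -1.47). ∠NMF = 110.0° gives MF at -146° from the x-axis; with |MF| = 21.3, F = (-40.3, -13.3). The perpendicularity gives FC at right angles to MF, so FC runs at -56.1°; with |FC| = 9.1, C = (-35.2, -20.9). Then |EC| = |C − E| = 25.7.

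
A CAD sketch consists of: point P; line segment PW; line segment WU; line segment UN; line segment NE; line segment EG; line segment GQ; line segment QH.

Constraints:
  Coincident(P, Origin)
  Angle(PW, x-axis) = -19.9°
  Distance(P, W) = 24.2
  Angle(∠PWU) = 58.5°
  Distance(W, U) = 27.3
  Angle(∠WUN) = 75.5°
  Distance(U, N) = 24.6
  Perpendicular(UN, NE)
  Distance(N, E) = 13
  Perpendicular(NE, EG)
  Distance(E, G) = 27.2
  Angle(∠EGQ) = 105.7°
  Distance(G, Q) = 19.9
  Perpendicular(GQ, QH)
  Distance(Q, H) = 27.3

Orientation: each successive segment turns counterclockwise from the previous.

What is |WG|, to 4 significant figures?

16.41

P is at the origin; PW runs at -19.9° with length 24.2, so W = (22.75, -8.237). ∠PWU = 58.5° gives WU at 101.6° from the x-axis; with |WU| = 27.3, U = (17.27, 18.51). ∠WUN = 75.5° gives UN at -153.9° from the x-axis; with |UN| = 24.6, N = (-4.826, 7.683). UN is perpendicular to NE, so NE runs at -63.90°; with |NE| = 13.0, E = (0.8933, -3.992). NE is perpendicular to EG, so EG runs at 26.10°; with |EG| = 27.2, G = (25.32, 7.975). Then |WG| = |G − W| = 16.41.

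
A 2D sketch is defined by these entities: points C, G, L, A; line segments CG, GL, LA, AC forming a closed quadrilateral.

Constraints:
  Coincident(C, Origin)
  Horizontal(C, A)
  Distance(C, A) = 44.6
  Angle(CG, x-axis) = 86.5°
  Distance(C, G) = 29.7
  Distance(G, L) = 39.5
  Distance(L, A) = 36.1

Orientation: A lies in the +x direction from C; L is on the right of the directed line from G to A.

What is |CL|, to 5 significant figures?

13.248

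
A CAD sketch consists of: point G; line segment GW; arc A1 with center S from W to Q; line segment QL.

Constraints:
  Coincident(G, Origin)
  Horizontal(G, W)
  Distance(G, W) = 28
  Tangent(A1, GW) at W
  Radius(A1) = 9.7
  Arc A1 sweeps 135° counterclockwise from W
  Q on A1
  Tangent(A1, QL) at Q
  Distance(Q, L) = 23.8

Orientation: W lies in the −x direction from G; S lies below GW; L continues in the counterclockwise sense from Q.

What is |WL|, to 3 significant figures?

34.8

G is at the origin; GW is horizontal with |GW| = 28.0 and W on the −x side, so W = (-28.0, 0.00). A1 meets GW tangentially, so SW is at right angles to GW, so S = W + (0, -9.7) = (-28.0, -9.70). On A1, W sits at bearing 90° from S; a 135° counterclockwise sweep puts Q at bearing 225°, so Q = S + 9.7·(cos 225°, sin 225°) = (-34.9, -16.6). A1 meets QL tangentially, so SQ is at right angles to QL, so QL runs along (−sin 225°, cos 225°); with |QL| = 23.8, L = (-18.0, -33.4). Then |WL| = |L − W| = 34.8.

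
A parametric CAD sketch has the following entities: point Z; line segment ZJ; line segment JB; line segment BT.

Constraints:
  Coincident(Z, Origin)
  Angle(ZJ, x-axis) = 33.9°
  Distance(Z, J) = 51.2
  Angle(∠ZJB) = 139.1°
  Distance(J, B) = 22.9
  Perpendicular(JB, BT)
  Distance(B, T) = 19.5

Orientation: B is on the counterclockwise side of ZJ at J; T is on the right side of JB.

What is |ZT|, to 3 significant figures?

81.3

∠ZJB = 139.1°, so JB runs at 33.9° + (180° − 139.1°) = 74.8° from the x-axis; with |JB| = 22.9, B = J + 22.9·(cos 74.8°, sin 74.8°) = (48.5, 50.7). The perpendicularity gives BT at right angles to JB; with |BT| = 19.5 on the right of JB, T = B + 19.5·(0.965, -0.262) = (67.3, 45.5). Then |ZT| = |T − Z| = 81.3.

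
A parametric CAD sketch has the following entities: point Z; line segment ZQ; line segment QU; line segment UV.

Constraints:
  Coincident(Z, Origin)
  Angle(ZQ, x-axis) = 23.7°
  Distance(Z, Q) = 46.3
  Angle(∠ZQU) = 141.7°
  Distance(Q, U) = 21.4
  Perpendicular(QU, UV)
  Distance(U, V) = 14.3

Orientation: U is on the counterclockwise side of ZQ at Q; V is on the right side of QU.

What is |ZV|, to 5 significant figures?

71.986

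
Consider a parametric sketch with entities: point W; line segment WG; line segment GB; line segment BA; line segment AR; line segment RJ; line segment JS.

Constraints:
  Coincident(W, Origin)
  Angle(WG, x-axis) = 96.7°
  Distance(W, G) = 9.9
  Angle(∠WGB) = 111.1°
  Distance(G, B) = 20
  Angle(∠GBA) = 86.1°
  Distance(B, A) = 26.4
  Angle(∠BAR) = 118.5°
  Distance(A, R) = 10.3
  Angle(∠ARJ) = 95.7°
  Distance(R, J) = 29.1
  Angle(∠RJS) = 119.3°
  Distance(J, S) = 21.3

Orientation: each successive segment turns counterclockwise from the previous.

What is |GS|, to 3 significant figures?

13.8

W is at the origin; WG runs at 96.7° with length 9.9, so G = (-1.16, 9.83). ∠WGB = 111.1° gives GB at 166° from the x-axis; with |GB| = 20.0, B = (-20.5, 14.8). ∠GBA = 86.1° gives BA at -100° from the x-axis; with |BA| = 26.4, A = (-25.3, -11.2). ∠BAR = 118.5° gives AR at -39.0° from the x-axis; with |AR| = 10.3, R = (-17.3, -17.6). ∠ARJ = 95.7° gives RJ at 45.3° from the x-axis; with |RJ| = 29.1, J = (3.14, 3.05). ∠RJS = 119.3° gives JS at 106° from the x-axis; with |JS| = 21.3, S = (-2.74, 23.5). Then |GS| = |S − G| = 13.8.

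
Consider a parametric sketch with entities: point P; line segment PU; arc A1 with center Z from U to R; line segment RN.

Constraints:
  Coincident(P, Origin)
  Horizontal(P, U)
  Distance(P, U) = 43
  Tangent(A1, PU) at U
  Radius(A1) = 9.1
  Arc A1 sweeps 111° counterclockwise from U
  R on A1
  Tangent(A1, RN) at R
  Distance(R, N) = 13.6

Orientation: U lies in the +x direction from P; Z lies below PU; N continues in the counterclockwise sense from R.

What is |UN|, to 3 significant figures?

25.3

P is at the origin; P and U share the same y with |PU| = 43.0 and U on the +x side, so U = (43.0, 0.00). Since A1 is tangent to PU there, ZU ⟂ PU, so Z = U + (0, -9.1) = (43.0, -9.10). On A1, U sits at bearing 90° from Z; a 111° counterclockwise sweep puts R at bearing 201°, so R = Z + 9.1·(cos 201°, sin 201°) = (34.5, -12.4). The tangent condition forces ZR to be normal to RN, so RN runs along (−sin 201°, cos 201°); with |RN| = 13.6, N = (39.4, -25.1). Then |UN| = |N − U| = 25.3.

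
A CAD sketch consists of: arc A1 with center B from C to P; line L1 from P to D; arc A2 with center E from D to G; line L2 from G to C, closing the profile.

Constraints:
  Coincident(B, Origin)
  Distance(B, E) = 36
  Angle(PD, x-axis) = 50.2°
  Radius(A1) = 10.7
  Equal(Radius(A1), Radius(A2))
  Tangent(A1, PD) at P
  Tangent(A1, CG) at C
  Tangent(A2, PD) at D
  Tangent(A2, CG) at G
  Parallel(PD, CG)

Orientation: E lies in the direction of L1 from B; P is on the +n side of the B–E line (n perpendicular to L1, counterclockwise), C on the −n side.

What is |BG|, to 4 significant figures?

37.56

Tangency of A1 to both parallel lines with radius 10.7 puts P and C at B ± 10.7·n: P = (-8.221, 6.849), C = (8.221, -6.849). Equal radii place D and G the same way about E: D = E + 10.7·n = (14.82, 34.51), G = E − 10.7·n = (31.26, 20.81). Then |BG| = |G − B| = 37.56.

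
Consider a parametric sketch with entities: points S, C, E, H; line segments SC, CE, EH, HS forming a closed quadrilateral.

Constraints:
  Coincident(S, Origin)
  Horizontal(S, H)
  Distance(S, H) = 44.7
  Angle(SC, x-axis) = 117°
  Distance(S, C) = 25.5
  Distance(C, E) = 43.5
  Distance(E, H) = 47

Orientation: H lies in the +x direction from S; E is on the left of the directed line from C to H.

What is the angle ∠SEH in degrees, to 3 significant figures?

54.1°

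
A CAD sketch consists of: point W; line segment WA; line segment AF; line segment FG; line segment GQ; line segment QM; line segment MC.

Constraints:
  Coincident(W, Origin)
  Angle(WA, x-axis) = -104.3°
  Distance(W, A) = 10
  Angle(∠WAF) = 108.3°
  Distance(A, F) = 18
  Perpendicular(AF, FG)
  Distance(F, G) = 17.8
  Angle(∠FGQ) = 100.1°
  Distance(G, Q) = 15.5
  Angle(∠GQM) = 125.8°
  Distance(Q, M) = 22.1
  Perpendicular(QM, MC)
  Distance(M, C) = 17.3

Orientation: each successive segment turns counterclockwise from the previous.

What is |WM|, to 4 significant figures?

10.90

W is at the origin; WA runs at -104.3° with length 10.0, so A = (-2.470, -9.690). ∠WAF = 108.3° gives AF at -32.60° from the x-axis; with |AF| = 18.0, F = (12.69, -19.39). The perpendicularity gives FG at right angles to AF, so FG runs at 57.40°; with |FG| = 17.8, G = (22.28, -4.392). ∠FGQ = 100.1° gives GQ at 137.3° from the x-axis; with |GQ| = 15.5, Q = (10.89, 6.119). ∠GQM = 125.8° gives QM at -168.5° from the x-axis; with |QM| = 22.1, M = (-10.76, 1.713). Then |WM| = |M − W| = 10.90.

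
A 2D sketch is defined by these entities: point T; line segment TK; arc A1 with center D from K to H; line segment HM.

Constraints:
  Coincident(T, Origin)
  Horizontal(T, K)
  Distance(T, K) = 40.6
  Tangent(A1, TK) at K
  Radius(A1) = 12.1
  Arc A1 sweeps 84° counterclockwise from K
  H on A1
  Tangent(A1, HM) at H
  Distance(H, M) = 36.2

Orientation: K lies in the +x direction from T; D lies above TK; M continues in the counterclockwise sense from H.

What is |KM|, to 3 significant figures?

49.4

T is at the origin; TK is horizontal with |TK| = 40.6 and K on the +x side, so K = (40.6, 0.00). The tangent condition forces DK to be normal to TK, so D = K + (0, 12.1) = (40.6, 12.1). On A1, K sits at bearing -90° from D; an 84° counterclockwise sweep puts H at bearing -6°, so H = D + 12.1·(cos -6°, sin -6°) = (52.6, 10.8). Since A1 is tangent to HM there, DH ⟂ HM, so HM runs along (−sin -6°, cos -6°); with |HM| = 36.2, M = (56.4, 46.8). Then |KM| = |M − K| = 49.4.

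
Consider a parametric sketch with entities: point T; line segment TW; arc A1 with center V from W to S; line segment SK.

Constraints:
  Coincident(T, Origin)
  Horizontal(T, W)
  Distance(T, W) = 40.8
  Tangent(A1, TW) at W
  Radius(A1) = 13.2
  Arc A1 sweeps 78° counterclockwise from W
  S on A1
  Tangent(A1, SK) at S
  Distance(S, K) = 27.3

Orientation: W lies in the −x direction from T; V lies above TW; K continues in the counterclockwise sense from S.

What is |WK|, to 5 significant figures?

41.549

T is at the origin; TW is horizontal with |TW| = 40.8 and W on the −x side, so W = (-40.800, 0.0000). A1 meets TW tangentially, so VW is at right angles to TW, so V = W + (0, 13.2) = (-40.800, 13.200). On A1, W sits at bearing -90° from V; a 78° counterclockwise sweep puts S at bearing -12°, so S = V + 13.2·(cos -12°, sin -12°) = (-27.888, 10.456). Since A1 is tangent to SK there, VS ⟂ SK, so SK runs along (−sin -12°, cos -12°); with |SK| = 27.3, K = (-22.212, 37.159). Then |WK| = |K − W| = 41.549.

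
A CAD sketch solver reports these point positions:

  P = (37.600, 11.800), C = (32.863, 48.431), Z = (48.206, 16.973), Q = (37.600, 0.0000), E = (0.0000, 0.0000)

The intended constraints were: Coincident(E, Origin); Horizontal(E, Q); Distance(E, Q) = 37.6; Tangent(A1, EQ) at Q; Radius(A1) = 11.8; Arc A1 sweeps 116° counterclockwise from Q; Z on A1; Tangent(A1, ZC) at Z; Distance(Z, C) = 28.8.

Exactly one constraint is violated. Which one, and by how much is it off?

Distance(Z, C) = 28.8 — off by 6.20.

E = (0.00, 0.00) ✓; E.y = 0.00, Q.y = 0.00 ✓; |EQ| = 37.60 ✓; ∠(PQ, QE) = 90.00° ✓; |PQ| = 11.80 ✓; bearing(P→Z) − bearing(P→Q) = 116.0° ✓; |PZ| = 11.80 ✓; ∠(PZ, ZC) = 90.00° ✓; |ZC| = 35.00 ✗.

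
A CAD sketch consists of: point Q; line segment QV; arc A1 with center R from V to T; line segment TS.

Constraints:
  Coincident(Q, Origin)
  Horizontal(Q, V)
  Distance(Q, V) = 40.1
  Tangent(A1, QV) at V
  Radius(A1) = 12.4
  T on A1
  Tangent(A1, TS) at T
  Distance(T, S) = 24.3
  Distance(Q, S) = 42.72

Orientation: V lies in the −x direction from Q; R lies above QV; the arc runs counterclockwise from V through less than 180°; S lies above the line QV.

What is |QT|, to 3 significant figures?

29.8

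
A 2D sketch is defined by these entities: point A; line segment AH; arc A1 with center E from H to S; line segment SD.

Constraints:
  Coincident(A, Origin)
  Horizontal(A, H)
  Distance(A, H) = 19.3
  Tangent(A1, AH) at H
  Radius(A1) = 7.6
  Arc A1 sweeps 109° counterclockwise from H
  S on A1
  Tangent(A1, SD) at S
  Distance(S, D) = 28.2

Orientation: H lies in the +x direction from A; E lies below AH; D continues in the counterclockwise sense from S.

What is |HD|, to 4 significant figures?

36.79

A is at the origin; A and H share the same y with |AH| = 19.3 and H on the +x side, so H = (19.30, 0.000). A1 meets AH tangentially, so EH is at right angles to AH, so E = H + (0, -7.6) = (19.30, -7.600). On A1, H sits at bearing 90° from E; a 109° counterclockwise sweep puts S at bearing 199°, so S = E + 7.6·(cos 199°, sin 199°) = (12.11, -10.07). A1 meets SD tangentially, so ES is at right angles to SD, so SD runs along (−sin 199°, cos 199°); with |SD| = 28.2, D = (21.30, -36.74). Then |HD| = |D − H| = 36.79.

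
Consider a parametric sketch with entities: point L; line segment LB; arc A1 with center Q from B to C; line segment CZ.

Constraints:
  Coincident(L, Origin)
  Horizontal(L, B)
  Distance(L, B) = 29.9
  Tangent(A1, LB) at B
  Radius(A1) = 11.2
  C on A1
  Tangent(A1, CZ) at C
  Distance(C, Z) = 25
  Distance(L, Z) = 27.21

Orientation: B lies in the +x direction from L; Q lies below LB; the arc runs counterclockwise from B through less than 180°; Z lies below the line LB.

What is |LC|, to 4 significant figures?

21.10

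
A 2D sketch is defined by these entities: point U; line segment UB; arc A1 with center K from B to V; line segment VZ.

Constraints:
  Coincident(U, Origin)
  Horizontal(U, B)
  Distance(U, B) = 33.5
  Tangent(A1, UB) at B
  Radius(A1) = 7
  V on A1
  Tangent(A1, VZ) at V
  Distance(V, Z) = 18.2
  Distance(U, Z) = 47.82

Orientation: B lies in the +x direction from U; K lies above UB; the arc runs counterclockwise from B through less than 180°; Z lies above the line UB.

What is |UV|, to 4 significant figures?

41.09

U is at the origin; UB is horizontal with |UB| = 33.5 and B on the +x side, so B = (33.50, 0.000). The tangent condition forces KB to be normal to UB, so K = B + (0, 7) = (33.50, 7.000). Since KV ⟂ VZ (tangency), |KZ| = √(7.0² + 18.2²) = 19.50 regardless of where V sits on A1. So Z lies on both circle(U, 47.82) and circle(K, 19.50); the above-UB intersection is Z = (40.69, 25.13). V is the foot of the tangent from Z: V = (40.50, 6.928).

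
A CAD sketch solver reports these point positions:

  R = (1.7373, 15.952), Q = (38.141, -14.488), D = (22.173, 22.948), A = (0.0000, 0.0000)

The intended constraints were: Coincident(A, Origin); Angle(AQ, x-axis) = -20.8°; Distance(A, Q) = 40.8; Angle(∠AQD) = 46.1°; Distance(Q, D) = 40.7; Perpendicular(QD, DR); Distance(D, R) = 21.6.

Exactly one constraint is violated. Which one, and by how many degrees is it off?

Perpendicular(QD, DR) — off by 4.20°.

A = (0.00, 0.00) ✓; AQ at -20.80° ✓; |AQ| = 40.80 ✓; ∠AQD = 46.10° ✓; |QD| = 40.70 ✓; ∠(QD, DR) = 85.80° ✗; |DR| = 21.60 ✓.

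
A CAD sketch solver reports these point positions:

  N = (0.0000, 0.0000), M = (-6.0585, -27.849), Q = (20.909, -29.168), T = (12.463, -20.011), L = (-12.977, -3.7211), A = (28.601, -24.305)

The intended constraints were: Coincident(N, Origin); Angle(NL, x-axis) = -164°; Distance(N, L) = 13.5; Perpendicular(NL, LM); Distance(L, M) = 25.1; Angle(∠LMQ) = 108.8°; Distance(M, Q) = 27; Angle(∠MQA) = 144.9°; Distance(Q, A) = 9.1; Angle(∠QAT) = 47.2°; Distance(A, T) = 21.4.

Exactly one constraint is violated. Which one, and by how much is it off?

Distance(A, T) = 21.4 — off by 4.70.

N = (0.00, 0.00) ✓; NL at -164.0° ✓; |NL| = 13.50 ✓; ∠(NL, LM) = 90.00° ✓; |LM| = 25.10 ✓; ∠LMQ = 108.8° ✓; |MQ| = 27.00 ✓; ∠MQA = 144.9° ✓; |QA| = 9.100 ✓; ∠QAT = 47.20° ✓; |AT| = 16.70 ✗.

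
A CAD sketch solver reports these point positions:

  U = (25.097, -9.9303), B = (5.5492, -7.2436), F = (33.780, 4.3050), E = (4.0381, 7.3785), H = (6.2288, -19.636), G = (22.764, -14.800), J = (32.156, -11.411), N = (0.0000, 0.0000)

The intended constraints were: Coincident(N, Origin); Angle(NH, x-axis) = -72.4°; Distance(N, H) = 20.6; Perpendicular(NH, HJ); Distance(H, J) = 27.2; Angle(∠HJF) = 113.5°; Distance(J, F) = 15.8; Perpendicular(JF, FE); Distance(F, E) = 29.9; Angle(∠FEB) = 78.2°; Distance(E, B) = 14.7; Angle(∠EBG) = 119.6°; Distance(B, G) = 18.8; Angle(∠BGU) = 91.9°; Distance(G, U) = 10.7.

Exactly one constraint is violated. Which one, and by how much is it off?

Distance(G, U) = 10.7 — off by 5.30.

N = (0.00, 0.00) ✓; NH at -72.40° ✓; |NH| = 20.60 ✓; ∠(NH, HJ) = 90.00° ✓; |HJ| = 27.20 ✓; ∠HJF = 113.5° ✓; |JF| = 15.80 ✓; ∠(JF, FE) = 90.00° ✓; |FE| = 29.90 ✓; ∠FEB = 78.20° ✓; |EB| = 14.70 ✓; ∠EBG = 119.6° ✓; |BG| = 18.80 ✓; ∠BGU = 91.90° ✓; |GU| = 5.400 ✗.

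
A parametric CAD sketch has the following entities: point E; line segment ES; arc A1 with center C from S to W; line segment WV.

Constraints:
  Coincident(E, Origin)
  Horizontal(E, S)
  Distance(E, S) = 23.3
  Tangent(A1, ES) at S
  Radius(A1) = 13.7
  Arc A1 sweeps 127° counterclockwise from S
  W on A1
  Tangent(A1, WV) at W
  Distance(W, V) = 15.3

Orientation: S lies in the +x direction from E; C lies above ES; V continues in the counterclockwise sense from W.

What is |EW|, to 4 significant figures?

40.67

Tangency of A1 to ES means the radius CS is perpendicular to ES, so C = S + (0, 13.7) = (23.30, 13.70). On A1, S sits at bearing -90° from C; a 127° counterclockwise sweep puts W at bearing 37°, so W = C + 13.7·(cos 37°, sin 37°) = (34.24, 21.94). Then |EW| = |W − E| = 40.67.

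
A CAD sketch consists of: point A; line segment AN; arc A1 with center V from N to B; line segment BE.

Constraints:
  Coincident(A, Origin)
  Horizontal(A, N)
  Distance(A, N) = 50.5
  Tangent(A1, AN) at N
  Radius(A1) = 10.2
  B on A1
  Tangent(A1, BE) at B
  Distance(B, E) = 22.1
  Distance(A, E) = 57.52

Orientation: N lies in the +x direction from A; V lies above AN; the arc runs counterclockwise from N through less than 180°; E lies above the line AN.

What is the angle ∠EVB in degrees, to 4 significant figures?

65.22°

Checks: |VB| = 10.20 ✓; ∠(VB, BE) = 90.00° ✓; |BE| = 22.10 ✓; |AE| = 57.52 ✓.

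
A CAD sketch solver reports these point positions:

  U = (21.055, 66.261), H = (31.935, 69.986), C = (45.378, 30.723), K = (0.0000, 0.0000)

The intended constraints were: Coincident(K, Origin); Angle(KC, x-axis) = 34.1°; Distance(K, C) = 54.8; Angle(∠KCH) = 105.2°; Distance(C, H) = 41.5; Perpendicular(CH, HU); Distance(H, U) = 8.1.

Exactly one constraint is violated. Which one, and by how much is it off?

Distance(H, U) = 8.1 — off by 3.40.

K = (0.00, 0.00) ✓; KC at 34.10° ✓; |KC| = 54.80 ✓; ∠KCH = 105.2° ✓; |CH| = 41.50 ✓; ∠(CH, HU) = 90.00° ✓; |HU| = 11.50 ✗.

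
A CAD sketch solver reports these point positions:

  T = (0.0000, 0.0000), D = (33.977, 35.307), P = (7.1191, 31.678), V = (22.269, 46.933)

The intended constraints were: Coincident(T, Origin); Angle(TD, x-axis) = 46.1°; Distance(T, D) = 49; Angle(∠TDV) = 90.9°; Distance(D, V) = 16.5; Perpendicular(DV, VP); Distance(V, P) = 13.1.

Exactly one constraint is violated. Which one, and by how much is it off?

Distance(V, P) = 13.1 — off by 8.40.

T = (0.00, 0.00) ✓; TD at 46.10° ✓; |TD| = 49.00 ✓; ∠TDV = 90.90° ✓; |DV| = 16.50 ✓; ∠(DV, VP) = 90.00° ✓; |VP| = 21.50 ✗.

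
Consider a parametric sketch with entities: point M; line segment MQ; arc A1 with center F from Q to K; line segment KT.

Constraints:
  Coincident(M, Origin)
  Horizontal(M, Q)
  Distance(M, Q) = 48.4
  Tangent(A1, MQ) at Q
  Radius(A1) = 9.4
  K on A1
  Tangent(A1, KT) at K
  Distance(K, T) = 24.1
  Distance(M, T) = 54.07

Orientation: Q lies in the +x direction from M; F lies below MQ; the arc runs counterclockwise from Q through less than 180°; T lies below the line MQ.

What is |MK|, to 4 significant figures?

40.43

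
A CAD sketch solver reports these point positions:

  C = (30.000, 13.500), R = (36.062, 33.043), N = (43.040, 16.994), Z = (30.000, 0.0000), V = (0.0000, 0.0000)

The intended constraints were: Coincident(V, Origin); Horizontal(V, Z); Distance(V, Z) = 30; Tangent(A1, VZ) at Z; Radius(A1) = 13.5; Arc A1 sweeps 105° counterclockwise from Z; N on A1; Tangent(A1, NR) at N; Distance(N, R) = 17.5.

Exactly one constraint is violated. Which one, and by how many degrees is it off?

Tangent(A1, NR) at N — off by 8.50°.

V = (0.00, 0.00) ✓; V.y = 0.00, Z.y = 0.00 ✓; |VZ| = 30.00 ✓; ∠(CZ, ZV) = 90.00° ✓; |CZ| = 13.50 ✓; bearing(C→N) − bearing(C→Z) = 105.0° ✓; |CN| = 13.50 ✓; ∠(CN, NR) = 81.50° ✗; |NR| = 17.50 ✓.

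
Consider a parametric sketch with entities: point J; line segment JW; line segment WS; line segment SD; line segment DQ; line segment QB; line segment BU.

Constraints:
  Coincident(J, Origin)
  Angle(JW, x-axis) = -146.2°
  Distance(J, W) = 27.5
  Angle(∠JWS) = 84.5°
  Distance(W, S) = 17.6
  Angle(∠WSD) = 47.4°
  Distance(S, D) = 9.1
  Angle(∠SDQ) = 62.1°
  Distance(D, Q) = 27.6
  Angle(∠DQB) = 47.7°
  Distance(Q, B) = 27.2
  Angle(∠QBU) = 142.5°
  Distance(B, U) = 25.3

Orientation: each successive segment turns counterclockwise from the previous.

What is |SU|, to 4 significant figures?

25.86

J is at the origin; JW runs at -146.2° with length 27.5, so W = (-22.85, -15.30). ∠JWS = 84.5° gives WS at -50.70° from the x-axis; with |WS| = 17.6, S = (-11.70, -28.92). ∠WSD = 47.4° gives SD at 81.90° from the x-axis; with |SD| = 9.1, D = (-10.42, -19.91). ∠SDQ = 62.1° gives DQ at -160.2° from the x-axis; with |DQ| = 27.6, Q = (-36.39, -29.26). ∠DQB = 47.7° gives QB at -27.90° from the x-axis; with |QB| = 27.2, B = (-12.35, -41.99). ∠QBU = 142.5° gives BU at 9.600° from the x-axis; with |BU| = 25.3, U = (12.59, -37.77). Then |SU| = |U − S| = 25.86.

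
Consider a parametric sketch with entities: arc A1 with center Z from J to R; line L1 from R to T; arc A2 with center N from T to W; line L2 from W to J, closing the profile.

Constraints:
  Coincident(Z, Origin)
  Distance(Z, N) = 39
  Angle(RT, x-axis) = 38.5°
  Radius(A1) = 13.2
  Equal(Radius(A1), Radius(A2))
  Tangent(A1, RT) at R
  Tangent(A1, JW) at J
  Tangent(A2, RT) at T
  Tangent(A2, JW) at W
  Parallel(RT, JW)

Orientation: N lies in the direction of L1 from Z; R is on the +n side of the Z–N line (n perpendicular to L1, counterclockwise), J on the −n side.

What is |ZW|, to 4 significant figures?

41.17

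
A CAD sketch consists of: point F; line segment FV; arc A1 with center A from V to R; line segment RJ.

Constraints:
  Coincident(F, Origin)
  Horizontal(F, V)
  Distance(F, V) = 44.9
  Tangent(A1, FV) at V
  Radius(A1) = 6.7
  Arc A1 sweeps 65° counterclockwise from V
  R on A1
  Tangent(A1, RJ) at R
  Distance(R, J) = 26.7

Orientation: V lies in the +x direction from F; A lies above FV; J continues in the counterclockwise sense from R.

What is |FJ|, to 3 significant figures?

68.3

On A1, V sits at bearing -90° from A; a 65° counterclockwise sweep puts R at bearing -25°, so R = A + 6.7·(cos -25°, sin -25°) = (51.0, 3.87). The tangent condition forces AR to be normal to RJ, so RJ runs along (−sin -25°, cos -25°); with |RJ| = 26.7, J = (62.3, 28.1). Then |FJ| = |J − F| = 68.3.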